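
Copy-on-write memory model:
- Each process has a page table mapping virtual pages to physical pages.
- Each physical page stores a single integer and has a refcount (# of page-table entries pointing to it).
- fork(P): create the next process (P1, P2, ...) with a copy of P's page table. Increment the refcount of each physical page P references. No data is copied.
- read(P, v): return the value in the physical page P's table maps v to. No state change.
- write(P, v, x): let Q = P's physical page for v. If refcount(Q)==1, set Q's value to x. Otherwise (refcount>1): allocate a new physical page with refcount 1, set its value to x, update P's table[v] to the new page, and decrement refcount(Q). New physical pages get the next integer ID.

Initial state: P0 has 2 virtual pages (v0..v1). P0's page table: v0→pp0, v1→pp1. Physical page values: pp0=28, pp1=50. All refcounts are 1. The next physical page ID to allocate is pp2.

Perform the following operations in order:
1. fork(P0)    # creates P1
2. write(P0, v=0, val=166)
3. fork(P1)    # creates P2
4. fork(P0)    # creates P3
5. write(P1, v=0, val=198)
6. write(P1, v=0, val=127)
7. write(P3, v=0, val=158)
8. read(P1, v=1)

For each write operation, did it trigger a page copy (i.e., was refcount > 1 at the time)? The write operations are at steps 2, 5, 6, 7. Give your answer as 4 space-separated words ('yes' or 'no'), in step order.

Op 1: fork(P0) -> P1. 2 ppages; refcounts: pp0:2 pp1:2
Op 2: write(P0, v0, 166). refcount(pp0)=2>1 -> COPY to pp2. 3 ppages; refcounts: pp0:1 pp1:2 pp2:1
Op 3: fork(P1) -> P2. 3 ppages; refcounts: pp0:2 pp1:3 pp2:1
Op 4: fork(P0) -> P3. 3 ppages; refcounts: pp0:2 pp1:4 pp2:2
Op 5: write(P1, v0, 198). refcount(pp0)=2>1 -> COPY to pp3. 4 ppages; refcounts: pp0:1 pp1:4 pp2:2 pp3:1
Op 6: write(P1, v0, 127). refcount(pp3)=1 -> write in place. 4 ppages; refcounts: pp0:1 pp1:4 pp2:2 pp3:1
Op 7: write(P3, v0, 158). refcount(pp2)=2>1 -> COPY to pp4. 5 ppages; refcounts: pp0:1 pp1:4 pp2:1 pp3:1 pp4:1
Op 8: read(P1, v1) -> 50. No state change.

yes yes no yes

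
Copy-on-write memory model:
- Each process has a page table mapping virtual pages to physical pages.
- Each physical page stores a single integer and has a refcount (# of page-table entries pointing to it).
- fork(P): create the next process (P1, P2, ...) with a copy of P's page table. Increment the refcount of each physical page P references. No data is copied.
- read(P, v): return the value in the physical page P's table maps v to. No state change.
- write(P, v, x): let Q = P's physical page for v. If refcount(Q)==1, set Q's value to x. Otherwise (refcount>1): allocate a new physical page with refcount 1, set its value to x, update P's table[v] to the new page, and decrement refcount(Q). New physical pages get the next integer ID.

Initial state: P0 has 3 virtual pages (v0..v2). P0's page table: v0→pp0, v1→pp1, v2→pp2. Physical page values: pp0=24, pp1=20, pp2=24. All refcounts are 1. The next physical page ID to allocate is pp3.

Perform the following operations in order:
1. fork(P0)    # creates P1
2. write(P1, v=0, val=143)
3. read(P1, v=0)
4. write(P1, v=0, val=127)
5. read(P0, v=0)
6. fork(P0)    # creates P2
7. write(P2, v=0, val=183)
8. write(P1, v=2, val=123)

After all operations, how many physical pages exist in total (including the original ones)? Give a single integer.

Op 1: fork(P0) -> P1. 3 ppages; refcounts: pp0:2 pp1:2 pp2:2
Op 2: write(P1, v0, 143). refcount(pp0)=2>1 -> COPY to pp3. 4 ppages; refcounts: pp0:1 pp1:2 pp2:2 pp3:1
Op 3: read(P1, v0) -> 143. No state change.
Op 4: write(P1, v0, 127). refcount(pp3)=1 -> write in place. 4 ppages; refcounts: pp0:1 pp1:2 pp2:2 pp3:1
Op 5: read(P0, v0) -> 24. No state change.
Op 6: fork(P0) -> P2. 4 ppages; refcounts: pp0:2 pp1:3 pp2:3 pp3:1
Op 7: write(P2, v0, 183). refcount(pp0)=2>1 -> COPY to pp4. 5 ppages; refcounts: pp0:1 pp1:3 pp2:3 pp3:1 pp4:1
Op 8: write(P1, v2, 123). refcount(pp2)=3>1 -> COPY to pp5. 6 ppages; refcounts: pp0:1 pp1:3 pp2:2 pp3:1 pp4:1 pp5:1

Answer: 6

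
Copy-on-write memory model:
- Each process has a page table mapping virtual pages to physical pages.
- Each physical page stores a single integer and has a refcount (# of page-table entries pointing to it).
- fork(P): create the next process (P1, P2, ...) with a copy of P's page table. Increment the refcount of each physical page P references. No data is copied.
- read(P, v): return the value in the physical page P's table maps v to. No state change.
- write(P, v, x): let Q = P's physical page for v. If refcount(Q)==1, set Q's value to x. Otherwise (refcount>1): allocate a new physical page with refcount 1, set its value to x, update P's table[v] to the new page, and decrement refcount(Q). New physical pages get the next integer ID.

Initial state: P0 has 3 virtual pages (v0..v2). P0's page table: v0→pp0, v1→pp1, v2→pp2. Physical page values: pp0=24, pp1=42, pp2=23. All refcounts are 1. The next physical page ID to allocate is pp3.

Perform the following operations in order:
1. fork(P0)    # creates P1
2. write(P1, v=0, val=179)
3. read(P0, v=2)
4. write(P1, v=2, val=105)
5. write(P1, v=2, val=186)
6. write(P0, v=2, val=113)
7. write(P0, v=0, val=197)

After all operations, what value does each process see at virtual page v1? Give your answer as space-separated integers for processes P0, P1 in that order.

Op 1: fork(P0) -> P1. 3 ppages; refcounts: pp0:2 pp1:2 pp2:2
Op 2: write(P1, v0, 179). refcount(pp0)=2>1 -> COPY to pp3. 4 ppages; refcounts: pp0:1 pp1:2 pp2:2 pp3:1
Op 3: read(P0, v2) -> 23. No state change.
Op 4: write(P1, v2, 105). refcount(pp2)=2>1 -> COPY to pp4. 5 ppages; refcounts: pp0:1 pp1:2 pp2:1 pp3:1 pp4:1
Op 5: write(P1, v2, 186). refcount(pp4)=1 -> write in place. 5 ppages; refcounts: pp0:1 pp1:2 pp2:1 pp3:1 pp4:1
Op 6: write(P0, v2, 113). refcount(pp2)=1 -> write in place. 5 ppages; refcounts: pp0:1 pp1:2 pp2:1 pp3:1 pp4:1
Op 7: write(P0, v0, 197). refcount(pp0)=1 -> write in place. 5 ppages; refcounts: pp0:1 pp1:2 pp2:1 pp3:1 pp4:1
P0: v1 -> pp1 = 42
P1: v1 -> pp1 = 42

Answer: 42 42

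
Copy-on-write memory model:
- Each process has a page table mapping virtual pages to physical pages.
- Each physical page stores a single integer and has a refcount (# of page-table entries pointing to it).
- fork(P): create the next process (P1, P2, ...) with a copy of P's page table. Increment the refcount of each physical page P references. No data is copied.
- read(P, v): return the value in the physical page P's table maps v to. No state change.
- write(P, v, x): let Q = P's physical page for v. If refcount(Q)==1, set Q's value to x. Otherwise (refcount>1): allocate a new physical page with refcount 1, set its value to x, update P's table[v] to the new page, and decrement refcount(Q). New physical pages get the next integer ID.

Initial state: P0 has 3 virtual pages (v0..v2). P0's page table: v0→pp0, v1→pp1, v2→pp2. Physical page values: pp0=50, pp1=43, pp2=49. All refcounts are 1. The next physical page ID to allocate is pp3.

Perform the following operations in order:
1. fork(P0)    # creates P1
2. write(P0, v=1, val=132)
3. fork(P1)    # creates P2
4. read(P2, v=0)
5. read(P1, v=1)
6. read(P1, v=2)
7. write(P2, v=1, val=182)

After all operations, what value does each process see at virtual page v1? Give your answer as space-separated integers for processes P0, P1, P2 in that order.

Op 1: fork(P0) -> P1. 3 ppages; refcounts: pp0:2 pp1:2 pp2:2
Op 2: write(P0, v1, 132). refcount(pp1)=2>1 -> COPY to pp3. 4 ppages; refcounts: pp0:2 pp1:1 pp2:2 pp3:1
Op 3: fork(P1) -> P2. 4 ppages; refcounts: pp0:3 pp1:2 pp2:3 pp3:1
Op 4: read(P2, v0) -> 50. No state change.
Op 5: read(P1, v1) -> 43. No state change.
Op 6: read(P1, v2) -> 49. No state change.
Op 7: write(P2, v1, 182). refcount(pp1)=2>1 -> COPY to pp4. 5 ppages; refcounts: pp0:3 pp1:1 pp2:3 pp3:1 pp4:1
P0: v1 -> pp3 = 132
P1: v1 -> pp1 = 43
P2: v1 -> pp4 = 182

Answer: 132 43 182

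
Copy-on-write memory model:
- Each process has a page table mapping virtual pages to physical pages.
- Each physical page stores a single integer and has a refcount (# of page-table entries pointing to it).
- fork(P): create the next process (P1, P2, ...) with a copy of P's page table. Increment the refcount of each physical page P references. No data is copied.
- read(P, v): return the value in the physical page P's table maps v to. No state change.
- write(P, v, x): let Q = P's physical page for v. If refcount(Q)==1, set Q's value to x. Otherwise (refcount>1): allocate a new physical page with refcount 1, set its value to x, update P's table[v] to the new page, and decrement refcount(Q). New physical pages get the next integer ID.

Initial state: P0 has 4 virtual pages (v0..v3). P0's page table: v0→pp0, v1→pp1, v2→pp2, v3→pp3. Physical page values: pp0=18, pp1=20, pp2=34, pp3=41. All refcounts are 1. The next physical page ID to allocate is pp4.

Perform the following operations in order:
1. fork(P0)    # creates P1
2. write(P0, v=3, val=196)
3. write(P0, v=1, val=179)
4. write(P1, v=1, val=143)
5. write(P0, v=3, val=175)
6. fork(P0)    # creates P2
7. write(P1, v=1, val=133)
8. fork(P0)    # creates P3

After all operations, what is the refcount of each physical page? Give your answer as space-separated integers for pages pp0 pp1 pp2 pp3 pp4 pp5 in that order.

Op 1: fork(P0) -> P1. 4 ppages; refcounts: pp0:2 pp1:2 pp2:2 pp3:2
Op 2: write(P0, v3, 196). refcount(pp3)=2>1 -> COPY to pp4. 5 ppages; refcounts: pp0:2 pp1:2 pp2:2 pp3:1 pp4:1
Op 3: write(P0, v1, 179). refcount(pp1)=2>1 -> COPY to pp5. 6 ppages; refcounts: pp0:2 pp1:1 pp2:2 pp3:1 pp4:1 pp5:1
Op 4: write(P1, v1, 143). refcount(pp1)=1 -> write in place. 6 ppages; refcounts: pp0:2 pp1:1 pp2:2 pp3:1 pp4:1 pp5:1
Op 5: write(P0, v3, 175). refcount(pp4)=1 -> write in place. 6 ppages; refcounts: pp0:2 pp1:1 pp2:2 pp3:1 pp4:1 pp5:1
Op 6: fork(P0) -> P2. 6 ppages; refcounts: pp0:3 pp1:1 pp2:3 pp3:1 pp4:2 pp5:2
Op 7: write(P1, v1, 133). refcount(pp1)=1 -> write in place. 6 ppages; refcounts: pp0:3 pp1:1 pp2:3 pp3:1 pp4:2 pp5:2
Op 8: fork(P0) -> P3. 6 ppages; refcounts: pp0:4 pp1:1 pp2:4 pp3:1 pp4:3 pp5:3

Answer: 4 1 4 1 3 3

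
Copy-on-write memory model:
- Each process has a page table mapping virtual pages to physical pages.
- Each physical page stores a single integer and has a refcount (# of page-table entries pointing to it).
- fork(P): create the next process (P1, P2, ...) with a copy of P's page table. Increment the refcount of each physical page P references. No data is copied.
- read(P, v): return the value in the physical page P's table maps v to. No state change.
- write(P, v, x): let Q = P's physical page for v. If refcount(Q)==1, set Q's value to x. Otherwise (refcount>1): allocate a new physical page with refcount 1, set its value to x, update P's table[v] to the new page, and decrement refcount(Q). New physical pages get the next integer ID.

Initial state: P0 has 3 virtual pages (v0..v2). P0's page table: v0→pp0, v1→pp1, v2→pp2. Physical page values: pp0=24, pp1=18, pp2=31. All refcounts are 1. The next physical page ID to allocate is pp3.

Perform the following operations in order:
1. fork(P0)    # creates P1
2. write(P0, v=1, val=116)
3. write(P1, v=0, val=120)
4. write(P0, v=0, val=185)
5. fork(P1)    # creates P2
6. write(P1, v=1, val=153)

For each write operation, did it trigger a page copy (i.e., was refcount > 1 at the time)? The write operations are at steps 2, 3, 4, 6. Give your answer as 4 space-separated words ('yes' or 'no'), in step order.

Op 1: fork(P0) -> P1. 3 ppages; refcounts: pp0:2 pp1:2 pp2:2
Op 2: write(P0, v1, 116). refcount(pp1)=2>1 -> COPY to pp3. 4 ppages; refcounts: pp0:2 pp1:1 pp2:2 pp3:1
Op 3: write(P1, v0, 120). refcount(pp0)=2>1 -> COPY to pp4. 5 ppages; refcounts: pp0:1 pp1:1 pp2:2 pp3:1 pp4:1
Op 4: write(P0, v0, 185). refcount(pp0)=1 -> write in place. 5 ppages; refcounts: pp0:1 pp1:1 pp2:2 pp3:1 pp4:1
Op 5: fork(P1) -> P2. 5 ppages; refcounts: pp0:1 pp1:2 pp2:3 pp3:1 pp4:2
Op 6: write(P1, v1, 153). refcount(pp1)=2>1 -> COPY to pp5. 6 ppages; refcounts: pp0:1 pp1:1 pp2:3 pp3:1 pp4:2 pp5:1

yes yes no yes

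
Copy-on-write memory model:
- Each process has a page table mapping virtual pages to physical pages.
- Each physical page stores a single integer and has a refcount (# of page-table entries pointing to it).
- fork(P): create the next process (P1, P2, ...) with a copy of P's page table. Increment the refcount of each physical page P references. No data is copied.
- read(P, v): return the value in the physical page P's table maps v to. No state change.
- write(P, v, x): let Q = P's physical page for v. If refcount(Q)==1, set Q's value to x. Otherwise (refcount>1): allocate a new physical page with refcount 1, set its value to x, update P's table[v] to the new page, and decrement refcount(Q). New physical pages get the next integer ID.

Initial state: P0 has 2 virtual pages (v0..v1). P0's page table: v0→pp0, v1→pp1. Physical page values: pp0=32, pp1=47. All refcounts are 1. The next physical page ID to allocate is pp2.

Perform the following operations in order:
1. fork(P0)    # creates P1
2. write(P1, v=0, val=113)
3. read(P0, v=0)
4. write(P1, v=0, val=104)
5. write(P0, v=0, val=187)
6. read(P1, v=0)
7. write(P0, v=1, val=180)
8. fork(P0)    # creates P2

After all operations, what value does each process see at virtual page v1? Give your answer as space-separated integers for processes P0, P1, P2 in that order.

Answer: 180 47 180

Derivation:
Op 1: fork(P0) -> P1. 2 ppages; refcounts: pp0:2 pp1:2
Op 2: write(P1, v0, 113). refcount(pp0)=2>1 -> COPY to pp2. 3 ppages; refcounts: pp0:1 pp1:2 pp2:1
Op 3: read(P0, v0) -> 32. No state change.
Op 4: write(P1, v0, 104). refcount(pp2)=1 -> write in place. 3 ppages; refcounts: pp0:1 pp1:2 pp2:1
Op 5: write(P0, v0, 187). refcount(pp0)=1 -> write in place. 3 ppages; refcounts: pp0:1 pp1:2 pp2:1
Op 6: read(P1, v0) -> 104. No state change.
Op 7: write(P0, v1, 180). refcount(pp1)=2>1 -> COPY to pp3. 4 ppages; refcounts: pp0:1 pp1:1 pp2:1 pp3:1
Op 8: fork(P0) -> P2. 4 ppages; refcounts: pp0:2 pp1:1 pp2:1 pp3:2
P0: v1 -> pp3 = 180
P1: v1 -> pp1 = 47
P2: v1 -> pp3 = 180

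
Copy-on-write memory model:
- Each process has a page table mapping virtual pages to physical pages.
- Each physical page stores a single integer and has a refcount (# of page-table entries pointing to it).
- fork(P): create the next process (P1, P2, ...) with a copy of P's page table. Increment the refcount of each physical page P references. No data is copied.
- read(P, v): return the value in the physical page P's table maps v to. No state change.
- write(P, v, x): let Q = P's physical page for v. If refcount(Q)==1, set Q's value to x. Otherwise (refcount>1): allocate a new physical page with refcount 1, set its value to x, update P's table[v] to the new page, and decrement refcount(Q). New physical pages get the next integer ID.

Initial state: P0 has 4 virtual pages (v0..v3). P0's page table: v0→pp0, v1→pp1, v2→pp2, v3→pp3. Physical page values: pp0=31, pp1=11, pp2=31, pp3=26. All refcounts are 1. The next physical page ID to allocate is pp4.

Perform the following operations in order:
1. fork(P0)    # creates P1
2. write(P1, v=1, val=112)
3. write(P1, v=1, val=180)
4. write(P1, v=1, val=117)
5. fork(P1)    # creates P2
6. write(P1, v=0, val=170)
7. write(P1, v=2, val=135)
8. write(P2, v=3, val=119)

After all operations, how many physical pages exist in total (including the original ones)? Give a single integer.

Answer: 8

Derivation:
Op 1: fork(P0) -> P1. 4 ppages; refcounts: pp0:2 pp1:2 pp2:2 pp3:2
Op 2: write(P1, v1, 112). refcount(pp1)=2>1 -> COPY to pp4. 5 ppages; refcounts: pp0:2 pp1:1 pp2:2 pp3:2 pp4:1
Op 3: write(P1, v1, 180). refcount(pp4)=1 -> write in place. 5 ppages; refcounts: pp0:2 pp1:1 pp2:2 pp3:2 pp4:1
Op 4: write(P1, v1, 117). refcount(pp4)=1 -> write in place. 5 ppages; refcounts: pp0:2 pp1:1 pp2:2 pp3:2 pp4:1
Op 5: fork(P1) -> P2. 5 ppages; refcounts: pp0:3 pp1:1 pp2:3 pp3:3 pp4:2
Op 6: write(P1, v0, 170). refcount(pp0)=3>1 -> COPY to pp5. 6 ppages; refcounts: pp0:2 pp1:1 pp2:3 pp3:3 pp4:2 pp5:1
Op 7: write(P1, v2, 135). refcount(pp2)=3>1 -> COPY to pp6. 7 ppages; refcounts: pp0:2 pp1:1 pp2:2 pp3:3 pp4:2 pp5:1 pp6:1
Op 8: write(P2, v3, 119). refcount(pp3)=3>1 -> COPY to pp7. 8 ppages; refcounts: pp0:2 pp1:1 pp2:2 pp3:2 pp4:2 pp5:1 pp6:1 pp7:1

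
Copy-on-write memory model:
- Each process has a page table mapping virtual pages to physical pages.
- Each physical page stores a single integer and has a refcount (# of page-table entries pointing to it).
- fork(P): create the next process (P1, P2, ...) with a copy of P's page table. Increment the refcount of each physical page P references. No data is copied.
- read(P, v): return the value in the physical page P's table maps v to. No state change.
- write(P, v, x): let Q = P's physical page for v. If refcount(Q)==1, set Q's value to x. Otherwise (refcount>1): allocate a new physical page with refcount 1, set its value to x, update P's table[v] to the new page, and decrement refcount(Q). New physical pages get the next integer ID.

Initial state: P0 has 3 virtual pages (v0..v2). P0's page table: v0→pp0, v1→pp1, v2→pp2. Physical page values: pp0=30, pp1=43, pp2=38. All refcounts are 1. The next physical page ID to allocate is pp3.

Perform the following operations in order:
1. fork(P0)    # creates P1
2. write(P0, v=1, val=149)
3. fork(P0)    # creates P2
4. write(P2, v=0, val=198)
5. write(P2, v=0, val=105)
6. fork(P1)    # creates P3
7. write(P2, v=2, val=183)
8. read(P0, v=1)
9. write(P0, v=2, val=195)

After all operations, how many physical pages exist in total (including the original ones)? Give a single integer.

Op 1: fork(P0) -> P1. 3 ppages; refcounts: pp0:2 pp1:2 pp2:2
Op 2: write(P0, v1, 149). refcount(pp1)=2>1 -> COPY to pp3. 4 ppages; refcounts: pp0:2 pp1:1 pp2:2 pp3:1
Op 3: fork(P0) -> P2. 4 ppages; refcounts: pp0:3 pp1:1 pp2:3 pp3:2
Op 4: write(P2, v0, 198). refcount(pp0)=3>1 -> COPY to pp4. 5 ppages; refcounts: pp0:2 pp1:1 pp2:3 pp3:2 pp4:1
Op 5: write(P2, v0, 105). refcount(pp4)=1 -> write in place. 5 ppages; refcounts: pp0:2 pp1:1 pp2:3 pp3:2 pp4:1
Op 6: fork(P1) -> P3. 5 ppages; refcounts: pp0:3 pp1:2 pp2:4 pp3:2 pp4:1
Op 7: write(P2, v2, 183). refcount(pp2)=4>1 -> COPY to pp5. 6 ppages; refcounts: pp0:3 pp1:2 pp2:3 pp3:2 pp4:1 pp5:1
Op 8: read(P0, v1) -> 149. No state change.
Op 9: write(P0, v2, 195). refcount(pp2)=3>1 -> COPY to pp6. 7 ppages; refcounts: pp0:3 pp1:2 pp2:2 pp3:2 pp4:1 pp5:1 pp6:1

Answer: 7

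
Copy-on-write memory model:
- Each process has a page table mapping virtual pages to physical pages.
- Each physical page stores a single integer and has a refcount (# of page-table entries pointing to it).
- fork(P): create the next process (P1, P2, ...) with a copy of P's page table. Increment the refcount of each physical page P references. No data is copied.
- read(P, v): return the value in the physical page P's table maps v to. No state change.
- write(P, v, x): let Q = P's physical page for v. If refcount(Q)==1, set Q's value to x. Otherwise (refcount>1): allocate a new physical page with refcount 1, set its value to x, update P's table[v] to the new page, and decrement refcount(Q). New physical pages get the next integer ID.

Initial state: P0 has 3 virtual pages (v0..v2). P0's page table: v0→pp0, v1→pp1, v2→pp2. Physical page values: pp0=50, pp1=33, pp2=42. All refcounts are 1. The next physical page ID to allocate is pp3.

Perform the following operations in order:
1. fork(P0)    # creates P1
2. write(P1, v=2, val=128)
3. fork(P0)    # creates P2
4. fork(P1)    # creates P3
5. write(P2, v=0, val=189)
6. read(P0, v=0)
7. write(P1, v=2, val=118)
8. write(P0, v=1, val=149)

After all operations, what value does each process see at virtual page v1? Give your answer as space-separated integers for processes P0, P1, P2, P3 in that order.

Answer: 149 33 33 33

Derivation:
Op 1: fork(P0) -> P1. 3 ppages; refcounts: pp0:2 pp1:2 pp2:2
Op 2: write(P1, v2, 128). refcount(pp2)=2>1 -> COPY to pp3. 4 ppages; refcounts: pp0:2 pp1:2 pp2:1 pp3:1
Op 3: fork(P0) -> P2. 4 ppages; refcounts: pp0:3 pp1:3 pp2:2 pp3:1
Op 4: fork(P1) -> P3. 4 ppages; refcounts: pp0:4 pp1:4 pp2:2 pp3:2
Op 5: write(P2, v0, 189). refcount(pp0)=4>1 -> COPY to pp4. 5 ppages; refcounts: pp0:3 pp1:4 pp2:2 pp3:2 pp4:1
Op 6: read(P0, v0) -> 50. No state change.
Op 7: write(P1, v2, 118). refcount(pp3)=2>1 -> COPY to pp5. 6 ppages; refcounts: pp0:3 pp1:4 pp2:2 pp3:1 pp4:1 pp5:1
Op 8: write(P0, v1, 149). refcount(pp1)=4>1 -> COPY to pp6. 7 ppages; refcounts: pp0:3 pp1:3 pp2:2 pp3:1 pp4:1 pp5:1 pp6:1
P0: v1 -> pp6 = 149
P1: v1 -> pp1 = 33
P2: v1 -> pp1 = 33
P3: v1 -> pp1 = 33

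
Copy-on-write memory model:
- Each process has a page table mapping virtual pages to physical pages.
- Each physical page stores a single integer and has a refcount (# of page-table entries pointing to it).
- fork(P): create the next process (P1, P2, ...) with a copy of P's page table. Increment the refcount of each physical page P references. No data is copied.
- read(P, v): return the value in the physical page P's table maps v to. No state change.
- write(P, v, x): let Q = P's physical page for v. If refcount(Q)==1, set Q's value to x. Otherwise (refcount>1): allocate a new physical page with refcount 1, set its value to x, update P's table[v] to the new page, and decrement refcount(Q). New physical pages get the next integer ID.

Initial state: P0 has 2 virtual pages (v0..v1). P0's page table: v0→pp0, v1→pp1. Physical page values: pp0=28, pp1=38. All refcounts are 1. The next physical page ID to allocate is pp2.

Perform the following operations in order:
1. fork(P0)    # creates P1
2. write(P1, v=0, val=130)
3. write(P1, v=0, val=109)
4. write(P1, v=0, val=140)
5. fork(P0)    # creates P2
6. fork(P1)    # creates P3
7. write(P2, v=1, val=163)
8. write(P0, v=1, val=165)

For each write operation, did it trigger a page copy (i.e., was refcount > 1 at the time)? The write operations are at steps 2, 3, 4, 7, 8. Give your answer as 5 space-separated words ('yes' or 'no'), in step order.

Op 1: fork(P0) -> P1. 2 ppages; refcounts: pp0:2 pp1:2
Op 2: write(P1, v0, 130). refcount(pp0)=2>1 -> COPY to pp2. 3 ppages; refcounts: pp0:1 pp1:2 pp2:1
Op 3: write(P1, v0, 109). refcount(pp2)=1 -> write in place. 3 ppages; refcounts: pp0:1 pp1:2 pp2:1
Op 4: write(P1, v0, 140). refcount(pp2)=1 -> write in place. 3 ppages; refcounts: pp0:1 pp1:2 pp2:1
Op 5: fork(P0) -> P2. 3 ppages; refcounts: pp0:2 pp1:3 pp2:1
Op 6: fork(P1) -> P3. 3 ppages; refcounts: pp0:2 pp1:4 pp2:2
Op 7: write(P2, v1, 163). refcount(pp1)=4>1 -> COPY to pp3. 4 ppages; refcounts: pp0:2 pp1:3 pp2:2 pp3:1
Op 8: write(P0, v1, 165). refcount(pp1)=3>1 -> COPY to pp4. 5 ppages; refcounts: pp0:2 pp1:2 pp2:2 pp3:1 pp4:1

yes no no yes yes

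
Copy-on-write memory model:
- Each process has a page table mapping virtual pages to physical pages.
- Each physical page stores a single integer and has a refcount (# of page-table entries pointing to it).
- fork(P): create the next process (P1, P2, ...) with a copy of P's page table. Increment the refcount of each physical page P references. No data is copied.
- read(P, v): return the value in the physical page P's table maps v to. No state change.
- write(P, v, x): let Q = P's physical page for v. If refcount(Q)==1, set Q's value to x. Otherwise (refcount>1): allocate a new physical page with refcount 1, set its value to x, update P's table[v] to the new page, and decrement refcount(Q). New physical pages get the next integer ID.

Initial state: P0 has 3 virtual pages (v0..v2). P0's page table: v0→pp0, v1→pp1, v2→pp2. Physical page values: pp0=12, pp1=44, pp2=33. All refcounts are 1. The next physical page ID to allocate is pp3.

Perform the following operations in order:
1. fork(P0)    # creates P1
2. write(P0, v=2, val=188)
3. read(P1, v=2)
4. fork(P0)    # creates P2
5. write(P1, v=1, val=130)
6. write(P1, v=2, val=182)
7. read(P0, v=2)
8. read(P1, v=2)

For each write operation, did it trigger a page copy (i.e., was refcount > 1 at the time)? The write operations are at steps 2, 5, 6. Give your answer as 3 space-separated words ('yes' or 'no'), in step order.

Op 1: fork(P0) -> P1. 3 ppages; refcounts: pp0:2 pp1:2 pp2:2
Op 2: write(P0, v2, 188). refcount(pp2)=2>1 -> COPY to pp3. 4 ppages; refcounts: pp0:2 pp1:2 pp2:1 pp3:1
Op 3: read(P1, v2) -> 33. No state change.
Op 4: fork(P0) -> P2. 4 ppages; refcounts: pp0:3 pp1:3 pp2:1 pp3:2
Op 5: write(P1, v1, 130). refcount(pp1)=3>1 -> COPY to pp4. 5 ppages; refcounts: pp0:3 pp1:2 pp2:1 pp3:2 pp4:1
Op 6: write(P1, v2, 182). refcount(pp2)=1 -> write in place. 5 ppages; refcounts: pp0:3 pp1:2 pp2:1 pp3:2 pp4:1
Op 7: read(P0, v2) -> 188. No state change.
Op 8: read(P1, v2) -> 182. No state change.

yes yes no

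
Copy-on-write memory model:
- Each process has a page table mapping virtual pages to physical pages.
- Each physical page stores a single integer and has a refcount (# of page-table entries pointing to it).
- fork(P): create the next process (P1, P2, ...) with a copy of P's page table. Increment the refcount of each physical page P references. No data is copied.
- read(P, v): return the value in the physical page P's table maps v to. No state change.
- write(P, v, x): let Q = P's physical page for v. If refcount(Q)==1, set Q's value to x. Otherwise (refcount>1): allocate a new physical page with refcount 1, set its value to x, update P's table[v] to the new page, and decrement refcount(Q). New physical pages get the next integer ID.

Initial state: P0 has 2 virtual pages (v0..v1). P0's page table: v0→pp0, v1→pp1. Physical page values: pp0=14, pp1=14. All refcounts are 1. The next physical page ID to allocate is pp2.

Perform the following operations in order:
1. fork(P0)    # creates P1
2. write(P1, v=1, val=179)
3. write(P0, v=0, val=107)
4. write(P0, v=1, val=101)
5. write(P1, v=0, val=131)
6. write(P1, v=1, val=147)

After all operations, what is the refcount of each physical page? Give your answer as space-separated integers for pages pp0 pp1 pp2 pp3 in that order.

Op 1: fork(P0) -> P1. 2 ppages; refcounts: pp0:2 pp1:2
Op 2: write(P1, v1, 179). refcount(pp1)=2>1 -> COPY to pp2. 3 ppages; refcounts: pp0:2 pp1:1 pp2:1
Op 3: write(P0, v0, 107). refcount(pp0)=2>1 -> COPY to pp3. 4 ppages; refcounts: pp0:1 pp1:1 pp2:1 pp3:1
Op 4: write(P0, v1, 101). refcount(pp1)=1 -> write in place. 4 ppages; refcounts: pp0:1 pp1:1 pp2:1 pp3:1
Op 5: write(P1, v0, 131). refcount(pp0)=1 -> write in place. 4 ppages; refcounts: pp0:1 pp1:1 pp2:1 pp3:1
Op 6: write(P1, v1, 147). refcount(pp2)=1 -> write in place. 4 ppages; refcounts: pp0:1 pp1:1 pp2:1 pp3:1

Answer: 1 1 1 1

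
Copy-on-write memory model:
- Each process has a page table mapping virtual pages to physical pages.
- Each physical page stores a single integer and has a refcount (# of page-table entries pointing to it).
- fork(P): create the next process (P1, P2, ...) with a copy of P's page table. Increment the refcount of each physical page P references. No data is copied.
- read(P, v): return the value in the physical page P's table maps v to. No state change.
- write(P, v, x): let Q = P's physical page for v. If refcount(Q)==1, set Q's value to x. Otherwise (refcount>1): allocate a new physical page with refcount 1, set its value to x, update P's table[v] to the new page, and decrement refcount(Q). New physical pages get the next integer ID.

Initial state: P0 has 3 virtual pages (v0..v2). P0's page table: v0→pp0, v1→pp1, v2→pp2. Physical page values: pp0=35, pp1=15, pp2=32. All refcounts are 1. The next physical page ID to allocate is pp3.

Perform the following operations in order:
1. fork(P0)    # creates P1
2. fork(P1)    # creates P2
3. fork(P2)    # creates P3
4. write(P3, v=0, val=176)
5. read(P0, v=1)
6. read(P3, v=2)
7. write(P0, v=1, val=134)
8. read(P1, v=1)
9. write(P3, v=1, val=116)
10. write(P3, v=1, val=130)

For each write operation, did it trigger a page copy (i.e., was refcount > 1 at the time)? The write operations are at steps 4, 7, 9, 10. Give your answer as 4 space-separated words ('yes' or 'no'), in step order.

Op 1: fork(P0) -> P1. 3 ppages; refcounts: pp0:2 pp1:2 pp2:2
Op 2: fork(P1) -> P2. 3 ppages; refcounts: pp0:3 pp1:3 pp2:3
Op 3: fork(P2) -> P3. 3 ppages; refcounts: pp0:4 pp1:4 pp2:4
Op 4: write(P3, v0, 176). refcount(pp0)=4>1 -> COPY to pp3. 4 ppages; refcounts: pp0:3 pp1:4 pp2:4 pp3:1
Op 5: read(P0, v1) -> 15. No state change.
Op 6: read(P3, v2) -> 32. No state change.
Op 7: write(P0, v1, 134). refcount(pp1)=4>1 -> COPY to pp4. 5 ppages; refcounts: pp0:3 pp1:3 pp2:4 pp3:1 pp4:1
Op 8: read(P1, v1) -> 15. No state change.
Op 9: write(P3, v1, 116). refcount(pp1)=3>1 -> COPY to pp5. 6 ppages; refcounts: pp0:3 pp1:2 pp2:4 pp3:1 pp4:1 pp5:1
Op 10: write(P3, v1, 130). refcount(pp5)=1 -> write in place. 6 ppages; refcounts: pp0:3 pp1:2 pp2:4 pp3:1 pp4:1 pp5:1

yes yes yes no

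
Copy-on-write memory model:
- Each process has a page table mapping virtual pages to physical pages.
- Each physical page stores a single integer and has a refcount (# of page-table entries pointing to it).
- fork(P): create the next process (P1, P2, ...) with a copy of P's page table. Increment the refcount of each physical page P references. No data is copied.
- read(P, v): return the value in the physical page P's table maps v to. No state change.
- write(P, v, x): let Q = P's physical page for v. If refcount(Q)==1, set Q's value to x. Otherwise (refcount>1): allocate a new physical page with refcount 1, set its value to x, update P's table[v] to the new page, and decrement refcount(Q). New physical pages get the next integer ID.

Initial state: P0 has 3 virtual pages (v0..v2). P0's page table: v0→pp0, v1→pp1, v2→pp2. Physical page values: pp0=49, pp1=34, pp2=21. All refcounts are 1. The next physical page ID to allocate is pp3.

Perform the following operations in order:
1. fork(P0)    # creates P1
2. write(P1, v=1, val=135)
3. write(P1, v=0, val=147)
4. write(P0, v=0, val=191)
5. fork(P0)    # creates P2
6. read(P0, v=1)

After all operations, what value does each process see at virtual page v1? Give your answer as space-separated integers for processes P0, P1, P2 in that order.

Op 1: fork(P0) -> P1. 3 ppages; refcounts: pp0:2 pp1:2 pp2:2
Op 2: write(P1, v1, 135). refcount(pp1)=2>1 -> COPY to pp3. 4 ppages; refcounts: pp0:2 pp1:1 pp2:2 pp3:1
Op 3: write(P1, v0, 147). refcount(pp0)=2>1 -> COPY to pp4. 5 ppages; refcounts: pp0:1 pp1:1 pp2:2 pp3:1 pp4:1
Op 4: write(P0, v0, 191). refcount(pp0)=1 -> write in place. 5 ppages; refcounts: pp0:1 pp1:1 pp2:2 pp3:1 pp4:1
Op 5: fork(P0) -> P2. 5 ppages; refcounts: pp0:2 pp1:2 pp2:3 pp3:1 pp4:1
Op 6: read(P0, v1) -> 34. No state change.
P0: v1 -> pp1 = 34
P1: v1 -> pp3 = 135
P2: v1 -> pp1 = 34

Answer: 34 135 34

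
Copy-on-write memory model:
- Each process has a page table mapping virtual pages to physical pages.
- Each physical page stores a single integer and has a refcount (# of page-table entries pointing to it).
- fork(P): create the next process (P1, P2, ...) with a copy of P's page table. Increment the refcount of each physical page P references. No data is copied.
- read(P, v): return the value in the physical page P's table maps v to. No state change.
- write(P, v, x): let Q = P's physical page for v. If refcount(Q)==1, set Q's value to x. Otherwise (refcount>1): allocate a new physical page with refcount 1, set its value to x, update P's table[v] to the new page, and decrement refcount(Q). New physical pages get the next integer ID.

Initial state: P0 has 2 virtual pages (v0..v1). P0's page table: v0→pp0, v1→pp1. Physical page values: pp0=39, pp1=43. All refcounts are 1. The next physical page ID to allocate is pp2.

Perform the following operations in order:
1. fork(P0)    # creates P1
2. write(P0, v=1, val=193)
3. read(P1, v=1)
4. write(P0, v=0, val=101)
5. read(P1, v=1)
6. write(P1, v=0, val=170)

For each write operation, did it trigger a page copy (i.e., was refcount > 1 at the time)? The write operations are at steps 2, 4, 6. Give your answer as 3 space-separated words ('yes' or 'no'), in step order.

Op 1: fork(P0) -> P1. 2 ppages; refcounts: pp0:2 pp1:2
Op 2: write(P0, v1, 193). refcount(pp1)=2>1 -> COPY to pp2. 3 ppages; refcounts: pp0:2 pp1:1 pp2:1
Op 3: read(P1, v1) -> 43. No state change.
Op 4: write(P0, v0, 101). refcount(pp0)=2>1 -> COPY to pp3. 4 ppages; refcounts: pp0:1 pp1:1 pp2:1 pp3:1
Op 5: read(P1, v1) -> 43. No state change.
Op 6: write(P1, v0, 170). refcount(pp0)=1 -> write in place. 4 ppages; refcounts: pp0:1 pp1:1 pp2:1 pp3:1

yes yes no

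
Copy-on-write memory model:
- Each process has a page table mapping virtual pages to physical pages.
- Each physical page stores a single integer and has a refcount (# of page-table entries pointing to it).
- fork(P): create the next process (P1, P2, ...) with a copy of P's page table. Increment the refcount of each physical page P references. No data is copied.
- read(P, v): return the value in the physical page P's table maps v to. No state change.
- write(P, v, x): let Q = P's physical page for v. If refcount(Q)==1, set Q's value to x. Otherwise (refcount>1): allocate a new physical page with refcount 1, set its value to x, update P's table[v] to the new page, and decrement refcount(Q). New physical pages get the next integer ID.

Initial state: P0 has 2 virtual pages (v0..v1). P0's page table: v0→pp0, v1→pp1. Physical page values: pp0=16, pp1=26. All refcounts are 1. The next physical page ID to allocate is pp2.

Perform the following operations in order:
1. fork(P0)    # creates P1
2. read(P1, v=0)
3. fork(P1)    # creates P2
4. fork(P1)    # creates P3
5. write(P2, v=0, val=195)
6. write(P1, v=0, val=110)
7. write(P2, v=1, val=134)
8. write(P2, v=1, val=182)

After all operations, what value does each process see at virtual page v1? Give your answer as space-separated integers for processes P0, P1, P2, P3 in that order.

Answer: 26 26 182 26

Derivation:
Op 1: fork(P0) -> P1. 2 ppages; refcounts: pp0:2 pp1:2
Op 2: read(P1, v0) -> 16. No state change.
Op 3: fork(P1) -> P2. 2 ppages; refcounts: pp0:3 pp1:3
Op 4: fork(P1) -> P3. 2 ppages; refcounts: pp0:4 pp1:4
Op 5: write(P2, v0, 195). refcount(pp0)=4>1 -> COPY to pp2. 3 ppages; refcounts: pp0:3 pp1:4 pp2:1
Op 6: write(P1, v0, 110). refcount(pp0)=3>1 -> COPY to pp3. 4 ppages; refcounts: pp0:2 pp1:4 pp2:1 pp3:1
Op 7: write(P2, v1, 134). refcount(pp1)=4>1 -> COPY to pp4. 5 ppages; refcounts: pp0:2 pp1:3 pp2:1 pp3:1 pp4:1
Op 8: write(P2, v1, 182). refcount(pp4)=1 -> write in place. 5 ppages; refcounts: pp0:2 pp1:3 pp2:1 pp3:1 pp4:1
P0: v1 -> pp1 = 26
P1: v1 -> pp1 = 26
P2: v1 -> pp4 = 182
P3: v1 -> pp1 = 26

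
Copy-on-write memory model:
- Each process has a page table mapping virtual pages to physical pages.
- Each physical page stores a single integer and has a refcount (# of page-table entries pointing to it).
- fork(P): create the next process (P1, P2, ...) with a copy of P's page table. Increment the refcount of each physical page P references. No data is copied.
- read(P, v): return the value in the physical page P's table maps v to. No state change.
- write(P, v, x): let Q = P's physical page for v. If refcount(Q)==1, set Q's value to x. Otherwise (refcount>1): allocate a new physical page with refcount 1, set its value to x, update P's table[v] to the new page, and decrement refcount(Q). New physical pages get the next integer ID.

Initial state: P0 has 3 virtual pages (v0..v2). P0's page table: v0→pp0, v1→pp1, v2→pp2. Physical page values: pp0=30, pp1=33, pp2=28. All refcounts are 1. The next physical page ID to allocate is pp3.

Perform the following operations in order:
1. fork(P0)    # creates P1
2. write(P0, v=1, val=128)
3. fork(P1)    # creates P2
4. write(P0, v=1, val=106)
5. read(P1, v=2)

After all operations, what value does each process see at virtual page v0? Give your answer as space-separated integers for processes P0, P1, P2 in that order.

Answer: 30 30 30

Derivation:
Op 1: fork(P0) -> P1. 3 ppages; refcounts: pp0:2 pp1:2 pp2:2
Op 2: write(P0, v1, 128). refcount(pp1)=2>1 -> COPY to pp3. 4 ppages; refcounts: pp0:2 pp1:1 pp2:2 pp3:1
Op 3: fork(P1) -> P2. 4 ppages; refcounts: pp0:3 pp1:2 pp2:3 pp3:1
Op 4: write(P0, v1, 106). refcount(pp3)=1 -> write in place. 4 ppages; refcounts: pp0:3 pp1:2 pp2:3 pp3:1
Op 5: read(P1, v2) -> 28. No state change.
P0: v0 -> pp0 = 30
P1: v0 -> pp0 = 30
P2: v0 -> pp0 = 30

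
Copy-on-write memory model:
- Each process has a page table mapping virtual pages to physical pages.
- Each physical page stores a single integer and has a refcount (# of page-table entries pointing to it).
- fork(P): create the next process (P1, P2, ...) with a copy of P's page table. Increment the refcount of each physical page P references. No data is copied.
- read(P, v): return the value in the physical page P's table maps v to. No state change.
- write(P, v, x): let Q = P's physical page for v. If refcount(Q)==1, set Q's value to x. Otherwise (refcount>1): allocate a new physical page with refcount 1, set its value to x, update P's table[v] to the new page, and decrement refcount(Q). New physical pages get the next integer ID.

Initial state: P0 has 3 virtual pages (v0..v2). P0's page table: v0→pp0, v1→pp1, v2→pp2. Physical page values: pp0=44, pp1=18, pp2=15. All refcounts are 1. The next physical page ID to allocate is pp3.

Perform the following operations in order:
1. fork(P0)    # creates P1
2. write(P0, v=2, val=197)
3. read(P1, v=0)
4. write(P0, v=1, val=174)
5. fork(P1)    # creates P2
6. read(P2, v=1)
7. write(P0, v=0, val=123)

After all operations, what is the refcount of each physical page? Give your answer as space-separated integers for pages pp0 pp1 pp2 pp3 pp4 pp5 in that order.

Op 1: fork(P0) -> P1. 3 ppages; refcounts: pp0:2 pp1:2 pp2:2
Op 2: write(P0, v2, 197). refcount(pp2)=2>1 -> COPY to pp3. 4 ppages; refcounts: pp0:2 pp1:2 pp2:1 pp3:1
Op 3: read(P1, v0) -> 44. No state change.
Op 4: write(P0, v1, 174). refcount(pp1)=2>1 -> COPY to pp4. 5 ppages; refcounts: pp0:2 pp1:1 pp2:1 pp3:1 pp4:1
Op 5: fork(P1) -> P2. 5 ppages; refcounts: pp0:3 pp1:2 pp2:2 pp3:1 pp4:1
Op 6: read(P2, v1) -> 18. No state change.
Op 7: write(P0, v0, 123). refcount(pp0)=3>1 -> COPY to pp5. 6 ppages; refcounts: pp0:2 pp1:2 pp2:2 pp3:1 pp4:1 pp5:1

Answer: 2 2 2 1 1 1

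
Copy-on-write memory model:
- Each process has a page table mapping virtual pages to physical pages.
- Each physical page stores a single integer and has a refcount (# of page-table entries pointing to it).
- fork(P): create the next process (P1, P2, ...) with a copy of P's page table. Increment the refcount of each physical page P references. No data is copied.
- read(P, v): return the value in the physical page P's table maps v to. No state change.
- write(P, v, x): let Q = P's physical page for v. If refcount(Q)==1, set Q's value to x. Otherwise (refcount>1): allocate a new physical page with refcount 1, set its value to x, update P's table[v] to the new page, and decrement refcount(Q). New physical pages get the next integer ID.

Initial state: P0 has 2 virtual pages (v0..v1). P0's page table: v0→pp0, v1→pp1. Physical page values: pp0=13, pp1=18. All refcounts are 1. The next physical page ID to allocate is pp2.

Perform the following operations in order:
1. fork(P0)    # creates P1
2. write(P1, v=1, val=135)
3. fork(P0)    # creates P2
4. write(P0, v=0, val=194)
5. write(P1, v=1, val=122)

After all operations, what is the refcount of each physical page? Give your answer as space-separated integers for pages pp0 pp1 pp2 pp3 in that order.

Answer: 2 2 1 1

Derivation:
Op 1: fork(P0) -> P1. 2 ppages; refcounts: pp0:2 pp1:2
Op 2: write(P1, v1, 135). refcount(pp1)=2>1 -> COPY to pp2. 3 ppages; refcounts: pp0:2 pp1:1 pp2:1
Op 3: fork(P0) -> P2. 3 ppages; refcounts: pp0:3 pp1:2 pp2:1
Op 4: write(P0, v0, 194). refcount(pp0)=3>1 -> COPY to pp3. 4 ppages; refcounts: pp0:2 pp1:2 pp2:1 pp3:1
Op 5: write(P1, v1, 122). refcount(pp2)=1 -> write in place. 4 ppages; refcounts: pp0:2 pp1:2 pp2:1 pp3:1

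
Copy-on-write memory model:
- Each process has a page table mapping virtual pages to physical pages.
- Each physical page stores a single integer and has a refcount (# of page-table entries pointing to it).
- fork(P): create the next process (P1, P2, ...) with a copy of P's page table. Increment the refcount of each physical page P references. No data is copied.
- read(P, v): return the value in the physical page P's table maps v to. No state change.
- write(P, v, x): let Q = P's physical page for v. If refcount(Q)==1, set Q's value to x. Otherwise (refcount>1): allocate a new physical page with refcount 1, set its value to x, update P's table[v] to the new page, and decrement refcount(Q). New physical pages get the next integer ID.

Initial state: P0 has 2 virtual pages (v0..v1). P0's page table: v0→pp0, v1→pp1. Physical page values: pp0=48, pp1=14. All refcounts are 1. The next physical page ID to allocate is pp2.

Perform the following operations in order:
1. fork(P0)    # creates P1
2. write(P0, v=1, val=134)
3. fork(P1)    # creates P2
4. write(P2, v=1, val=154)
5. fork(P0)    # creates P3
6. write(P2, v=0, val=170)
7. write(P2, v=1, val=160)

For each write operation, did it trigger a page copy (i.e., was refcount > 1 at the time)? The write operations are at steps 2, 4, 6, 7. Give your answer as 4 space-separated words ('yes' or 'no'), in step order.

Op 1: fork(P0) -> P1. 2 ppages; refcounts: pp0:2 pp1:2
Op 2: write(P0, v1, 134). refcount(pp1)=2>1 -> COPY to pp2. 3 ppages; refcounts: pp0:2 pp1:1 pp2:1
Op 3: fork(P1) -> P2. 3 ppages; refcounts: pp0:3 pp1:2 pp2:1
Op 4: write(P2, v1, 154). refcount(pp1)=2>1 -> COPY to pp3. 4 ppages; refcounts: pp0:3 pp1:1 pp2:1 pp3:1
Op 5: fork(P0) -> P3. 4 ppages; refcounts: pp0:4 pp1:1 pp2:2 pp3:1
Op 6: write(P2, v0, 170). refcount(pp0)=4>1 -> COPY to pp4. 5 ppages; refcounts: pp0:3 pp1:1 pp2:2 pp3:1 pp4:1
Op 7: write(P2, v1, 160). refcount(pp3)=1 -> write in place. 5 ppages; refcounts: pp0:3 pp1:1 pp2:2 pp3:1 pp4:1

yes yes yes no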